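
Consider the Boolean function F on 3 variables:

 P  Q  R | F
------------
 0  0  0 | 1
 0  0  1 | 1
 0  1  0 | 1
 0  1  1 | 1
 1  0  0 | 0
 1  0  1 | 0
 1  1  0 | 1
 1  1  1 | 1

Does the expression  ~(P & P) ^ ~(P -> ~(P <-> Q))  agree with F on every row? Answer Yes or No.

Yes

Evaluate ~(P & P) ^ ~(P -> ~(P <-> Q)) on each row and compare to F:
  P=0, Q=0, R=0: formula gives 1, F = 1 ✓
  P=0, Q=0, R=1: formula gives 1, F = 1 ✓
  P=0, Q=1, R=0: formula gives 1, F = 1 ✓
  P=0, Q=1, R=1: formula gives 1, F = 1 ✓
  P=1, Q=0, R=0: formula gives 0, F = 0 ✓
  …and likewise for the remaining 3 rows.
No disagreement on any input; they are logically equivalent.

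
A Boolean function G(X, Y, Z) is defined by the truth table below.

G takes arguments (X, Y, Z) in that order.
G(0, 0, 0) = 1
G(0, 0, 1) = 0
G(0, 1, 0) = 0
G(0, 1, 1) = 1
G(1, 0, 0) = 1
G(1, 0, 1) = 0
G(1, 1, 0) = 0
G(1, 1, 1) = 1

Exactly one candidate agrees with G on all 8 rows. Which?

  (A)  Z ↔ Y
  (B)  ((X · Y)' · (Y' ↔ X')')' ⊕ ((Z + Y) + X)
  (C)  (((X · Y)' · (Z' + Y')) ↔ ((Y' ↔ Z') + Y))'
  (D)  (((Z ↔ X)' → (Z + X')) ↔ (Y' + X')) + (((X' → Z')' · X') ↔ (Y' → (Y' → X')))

A

(B) disagrees with G on (0,1,0) (formula → 1, table → 0); rule it out.
(C) disagrees with G on (0,0,0) (formula → 0, table → 1); rule it out.
(D) disagrees with G on (0,0,1) (formula → 1, table → 0); rule it out.
Only (A) survives; checking it on all 8 rows confirms it matches G.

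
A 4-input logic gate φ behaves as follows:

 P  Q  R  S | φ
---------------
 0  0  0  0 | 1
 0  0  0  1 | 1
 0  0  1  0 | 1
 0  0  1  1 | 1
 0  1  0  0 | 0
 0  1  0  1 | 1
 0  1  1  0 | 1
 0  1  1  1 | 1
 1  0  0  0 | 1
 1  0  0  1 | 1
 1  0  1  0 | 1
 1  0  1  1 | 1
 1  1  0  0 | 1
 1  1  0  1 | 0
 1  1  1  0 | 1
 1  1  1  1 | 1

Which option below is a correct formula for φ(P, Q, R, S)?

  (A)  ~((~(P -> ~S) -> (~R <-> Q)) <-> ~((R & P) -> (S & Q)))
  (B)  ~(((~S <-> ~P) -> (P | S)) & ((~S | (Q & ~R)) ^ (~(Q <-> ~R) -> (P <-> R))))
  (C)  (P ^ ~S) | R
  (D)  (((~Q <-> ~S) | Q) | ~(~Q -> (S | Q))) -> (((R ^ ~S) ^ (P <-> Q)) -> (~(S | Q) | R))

(A) fails at (0,1,0,0): the formula yields 1, φ is 0.
(B) fails at (0,0,0,1): the formula yields 0, φ is 1.
(C) fails at (0,0,0,1): the formula yields 0, φ is 1.
That leaves (D). Evaluating it on every row reproduces the table of φ exactly.

D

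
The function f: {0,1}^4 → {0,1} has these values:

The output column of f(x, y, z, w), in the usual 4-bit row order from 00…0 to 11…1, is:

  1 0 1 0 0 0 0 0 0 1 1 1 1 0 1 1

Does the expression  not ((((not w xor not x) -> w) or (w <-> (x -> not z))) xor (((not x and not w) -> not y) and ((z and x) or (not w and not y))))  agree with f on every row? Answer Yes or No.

No

Test each input against both f and the formula:
  x=0, y=0, z=0, w=0: formula gives 1, f = 1 ✓
  x=0, y=0, z=0, w=1: formula gives 0, f = 0 ✓
  x=0, y=0, z=1, w=0: formula gives 1, f = 1 ✓
  x=0, y=0, z=1, w=1: formula gives 0, f = 0 ✓
  …
  x=1, y=0, z=0, w=1: formula gives 0, but f = 1 ✗
Since they disagree at (1,0,0,1), the expression is not a correct formula for f.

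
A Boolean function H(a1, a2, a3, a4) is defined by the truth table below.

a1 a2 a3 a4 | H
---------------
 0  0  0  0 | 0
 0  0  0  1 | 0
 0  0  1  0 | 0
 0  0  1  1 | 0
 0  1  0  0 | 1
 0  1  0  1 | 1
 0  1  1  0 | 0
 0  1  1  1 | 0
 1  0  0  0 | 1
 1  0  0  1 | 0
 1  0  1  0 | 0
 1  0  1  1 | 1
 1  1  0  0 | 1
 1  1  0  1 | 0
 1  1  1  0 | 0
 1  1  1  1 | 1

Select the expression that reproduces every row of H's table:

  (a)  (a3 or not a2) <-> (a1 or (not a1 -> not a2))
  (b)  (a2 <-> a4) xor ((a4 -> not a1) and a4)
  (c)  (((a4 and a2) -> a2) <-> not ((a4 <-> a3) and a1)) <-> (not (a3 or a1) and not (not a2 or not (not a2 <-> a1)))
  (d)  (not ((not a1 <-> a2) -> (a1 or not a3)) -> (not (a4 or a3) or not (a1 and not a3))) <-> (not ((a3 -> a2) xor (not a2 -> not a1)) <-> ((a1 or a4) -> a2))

(a) disagrees with H on (0,0,0,0) (formula → 1, table → 0); rule it out.
(b) disagrees with H on (0,0,0,0) (formula → 1, table → 0); rule it out.
(d) disagrees with H on (0,0,0,0) (formula → 1, table → 0); rule it out.
(c) is the remaining candidate, and it agrees with H on all 16 inputs.

c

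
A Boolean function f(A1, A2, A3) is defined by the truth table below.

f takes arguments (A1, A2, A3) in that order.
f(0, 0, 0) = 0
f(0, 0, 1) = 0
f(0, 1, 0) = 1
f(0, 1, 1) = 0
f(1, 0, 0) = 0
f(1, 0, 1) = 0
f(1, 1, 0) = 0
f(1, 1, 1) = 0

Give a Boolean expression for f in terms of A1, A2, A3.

f(A1, A2, A3) = (~A1 & A2) & ~A3

f is 1 on exactly one input, (0,1,0), whose minterm is ¬A1·A2·¬A3. So f is just that conjunction.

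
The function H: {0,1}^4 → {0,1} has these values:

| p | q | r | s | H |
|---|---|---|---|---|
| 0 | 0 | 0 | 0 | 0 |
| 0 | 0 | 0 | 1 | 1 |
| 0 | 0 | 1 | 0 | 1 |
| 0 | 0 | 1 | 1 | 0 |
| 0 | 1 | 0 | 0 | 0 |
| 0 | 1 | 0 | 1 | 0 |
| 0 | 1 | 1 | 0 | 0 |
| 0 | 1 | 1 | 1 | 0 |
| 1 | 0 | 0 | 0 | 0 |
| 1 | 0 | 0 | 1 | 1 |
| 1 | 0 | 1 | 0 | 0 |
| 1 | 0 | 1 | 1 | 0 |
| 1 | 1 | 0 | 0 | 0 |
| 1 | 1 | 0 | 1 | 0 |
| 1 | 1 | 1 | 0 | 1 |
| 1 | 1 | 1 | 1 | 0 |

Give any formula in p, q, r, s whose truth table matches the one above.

Collect the rows where H=1 — (0,0,0,1), (0,0,1,0), (1,0,0,1), (1,1,1,0) — and write one minterm per row: ¬p·¬q·¬r·s, ¬p·¬q·r·¬s, p·¬q·¬r·s, p·q·r·¬s. Their union (logical OR) reproduces the table exactly.

H(p, q, r, s) = (((((not p and not q) and not r) and s) or (((not p and not q) and r) and not s)) or (((p and not q) and not r) and s)) or (((p and q) and r) and not s)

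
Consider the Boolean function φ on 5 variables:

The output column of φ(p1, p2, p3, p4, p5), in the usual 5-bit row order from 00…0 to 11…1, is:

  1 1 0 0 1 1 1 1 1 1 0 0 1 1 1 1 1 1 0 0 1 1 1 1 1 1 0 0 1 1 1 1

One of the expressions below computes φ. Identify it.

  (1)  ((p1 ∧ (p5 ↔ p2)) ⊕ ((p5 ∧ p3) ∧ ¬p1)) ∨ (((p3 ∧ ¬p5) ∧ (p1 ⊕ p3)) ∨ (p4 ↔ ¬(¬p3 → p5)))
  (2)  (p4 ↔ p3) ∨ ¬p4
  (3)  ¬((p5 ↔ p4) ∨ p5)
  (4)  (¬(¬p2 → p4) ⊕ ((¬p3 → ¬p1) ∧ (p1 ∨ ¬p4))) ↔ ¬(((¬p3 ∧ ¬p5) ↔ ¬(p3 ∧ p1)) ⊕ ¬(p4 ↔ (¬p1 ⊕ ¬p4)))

2

(1) fails at (0,0,0,0,0): the formula yields 0, φ is 1.
(3) fails at (0,0,0,0,0): the formula yields 0, φ is 1.
(4) fails at (0,0,0,0,1): the formula yields 0, φ is 1.
That leaves (2). Evaluating it on every row reproduces the table of φ exactly.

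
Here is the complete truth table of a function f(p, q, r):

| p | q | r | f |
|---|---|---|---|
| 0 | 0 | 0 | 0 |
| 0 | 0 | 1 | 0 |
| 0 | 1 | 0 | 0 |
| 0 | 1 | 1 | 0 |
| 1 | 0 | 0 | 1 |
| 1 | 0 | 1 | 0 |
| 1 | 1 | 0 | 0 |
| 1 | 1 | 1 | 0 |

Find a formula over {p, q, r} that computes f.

f(p, q, r) = (p · q') · r'

f is 1 on exactly one input, (1,0,0), whose minterm is p·¬q·¬r. So f is just that conjunction.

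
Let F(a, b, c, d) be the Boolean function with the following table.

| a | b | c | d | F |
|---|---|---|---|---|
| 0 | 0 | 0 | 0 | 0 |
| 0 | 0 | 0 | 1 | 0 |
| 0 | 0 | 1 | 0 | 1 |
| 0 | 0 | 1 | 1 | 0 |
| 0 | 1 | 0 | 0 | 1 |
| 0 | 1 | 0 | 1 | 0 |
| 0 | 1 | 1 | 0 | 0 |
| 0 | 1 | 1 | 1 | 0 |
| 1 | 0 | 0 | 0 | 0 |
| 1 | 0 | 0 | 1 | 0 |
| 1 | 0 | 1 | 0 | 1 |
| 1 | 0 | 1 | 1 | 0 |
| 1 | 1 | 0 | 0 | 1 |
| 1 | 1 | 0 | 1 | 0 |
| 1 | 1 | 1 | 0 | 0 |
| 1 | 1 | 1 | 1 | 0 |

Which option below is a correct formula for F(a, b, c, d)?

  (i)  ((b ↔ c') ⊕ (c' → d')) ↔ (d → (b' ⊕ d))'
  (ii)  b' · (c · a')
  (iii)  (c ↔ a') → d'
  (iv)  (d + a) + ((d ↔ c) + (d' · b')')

i

(ii) disagrees with F on (0,0,1,1) (formula → 1, table → 0); rule it out.
(iii) disagrees with F on (0,0,0,0) (formula → 1, table → 0); rule it out.
(iv) disagrees with F on (0,0,0,0) (formula → 1, table → 0); rule it out.
That leaves (i). Evaluating it on every row reproduces the table of F exactly.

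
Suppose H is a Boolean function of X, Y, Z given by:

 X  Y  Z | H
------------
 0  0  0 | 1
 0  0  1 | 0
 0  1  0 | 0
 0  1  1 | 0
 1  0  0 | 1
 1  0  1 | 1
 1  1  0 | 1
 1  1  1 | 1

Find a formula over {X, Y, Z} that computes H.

The 0-rows are (0,0,1), (0,1,0), (0,1,1). Take each as a conjunction (¬X·¬Y·Z, ¬X·Y·¬Z, ¬X·Y·Z), form their disjunction, and complement — that gives a formula that is 1 everywhere H is.

H(X, Y, Z) = ¬((((¬X ∧ ¬Y) ∧ Z) ∨ ((¬X ∧ Y) ∧ ¬Z)) ∨ ((¬X ∧ Y) ∧ Z))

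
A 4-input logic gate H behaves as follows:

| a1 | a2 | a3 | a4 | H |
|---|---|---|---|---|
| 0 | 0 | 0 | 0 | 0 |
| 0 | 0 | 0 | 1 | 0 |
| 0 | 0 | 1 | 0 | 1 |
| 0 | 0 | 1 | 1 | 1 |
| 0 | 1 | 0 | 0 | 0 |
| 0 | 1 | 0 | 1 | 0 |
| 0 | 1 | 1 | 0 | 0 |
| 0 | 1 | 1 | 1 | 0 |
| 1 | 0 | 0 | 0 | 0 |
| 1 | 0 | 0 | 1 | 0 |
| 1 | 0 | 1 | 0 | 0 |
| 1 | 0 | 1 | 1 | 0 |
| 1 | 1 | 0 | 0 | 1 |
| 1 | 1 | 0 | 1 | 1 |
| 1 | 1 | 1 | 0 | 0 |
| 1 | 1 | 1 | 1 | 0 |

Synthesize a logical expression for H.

The 1-rows are (0,0,1,0), (0,0,1,1), (1,1,0,0), (1,1,0,1). Each contributes one minterm — ¬a1·¬a2·a3·¬a4; ¬a1·¬a2·a3·a4; a1·a2·¬a3·¬a4; a1·a2·¬a3·a4 — and their disjunction is a sum-of-products form of H.

H(a1, a2, a3, a4) = (((((~a1 & ~a2) & a3) & ~a4) | (((~a1 & ~a2) & a3) & a4)) | (((a1 & a2) & ~a3) & ~a4)) | (((a1 & a2) & ~a3) & a4)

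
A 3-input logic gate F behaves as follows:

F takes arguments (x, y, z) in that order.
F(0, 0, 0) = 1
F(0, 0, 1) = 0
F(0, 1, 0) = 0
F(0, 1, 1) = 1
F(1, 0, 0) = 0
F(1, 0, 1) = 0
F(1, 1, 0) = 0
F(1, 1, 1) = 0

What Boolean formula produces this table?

F(x, y, z) = ((~x & ~y) & ~z) | ((~x & y) & z)

F=1 on 2 inputs: (0,0,0), (0,1,1). Reading each as a conjunction of literals (¬x·¬y·¬z, ¬x·y·z) and taking the OR gives the canonical DNF.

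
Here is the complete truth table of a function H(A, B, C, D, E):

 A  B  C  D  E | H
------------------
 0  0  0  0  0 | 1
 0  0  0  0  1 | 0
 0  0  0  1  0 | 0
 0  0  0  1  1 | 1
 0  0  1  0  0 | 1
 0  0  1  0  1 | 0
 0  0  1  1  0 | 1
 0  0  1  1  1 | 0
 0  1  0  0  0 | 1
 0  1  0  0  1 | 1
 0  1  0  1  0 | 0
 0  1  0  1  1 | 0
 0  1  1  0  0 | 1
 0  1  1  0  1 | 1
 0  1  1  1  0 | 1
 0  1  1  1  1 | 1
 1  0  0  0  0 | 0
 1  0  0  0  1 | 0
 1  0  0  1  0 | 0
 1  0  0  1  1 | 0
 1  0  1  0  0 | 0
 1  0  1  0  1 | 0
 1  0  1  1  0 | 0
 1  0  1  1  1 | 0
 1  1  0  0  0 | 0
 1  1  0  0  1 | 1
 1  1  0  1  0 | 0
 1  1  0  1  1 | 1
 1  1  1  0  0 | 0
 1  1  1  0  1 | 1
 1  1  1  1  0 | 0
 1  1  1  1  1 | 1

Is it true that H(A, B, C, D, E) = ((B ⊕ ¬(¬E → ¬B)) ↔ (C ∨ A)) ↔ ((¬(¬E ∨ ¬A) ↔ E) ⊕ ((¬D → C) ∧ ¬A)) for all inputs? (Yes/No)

Yes

Check the formula against H row by row:
  A=0, B=0, C=0, D=0, E=0: formula gives 1, H = 1 ✓
  A=0, B=0, C=0, D=0, E=1: formula gives 0, H = 0 ✓
  A=0, B=0, C=0, D=1, E=0: formula gives 0, H = 0 ✓
  A=0, B=0, C=0, D=1, E=1: formula gives 1, H = 1 ✓
  … (the remaining 28 rows also agree.)
Every row agrees, so the formula is equivalent.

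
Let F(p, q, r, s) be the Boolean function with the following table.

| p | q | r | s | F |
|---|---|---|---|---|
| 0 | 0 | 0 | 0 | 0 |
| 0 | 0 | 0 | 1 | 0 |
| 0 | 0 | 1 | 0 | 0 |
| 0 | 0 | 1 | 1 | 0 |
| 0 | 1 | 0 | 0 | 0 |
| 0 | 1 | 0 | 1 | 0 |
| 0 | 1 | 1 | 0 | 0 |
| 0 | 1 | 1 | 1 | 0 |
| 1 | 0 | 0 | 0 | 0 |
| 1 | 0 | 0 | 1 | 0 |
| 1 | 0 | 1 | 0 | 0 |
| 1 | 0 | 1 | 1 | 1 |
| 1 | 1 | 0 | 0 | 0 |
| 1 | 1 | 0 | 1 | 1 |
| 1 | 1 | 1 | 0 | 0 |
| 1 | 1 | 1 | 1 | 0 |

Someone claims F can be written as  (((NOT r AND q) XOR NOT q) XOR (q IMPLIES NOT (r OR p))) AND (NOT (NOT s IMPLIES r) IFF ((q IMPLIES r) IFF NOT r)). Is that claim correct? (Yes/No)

Check the formula against F row by row:
  p=0, q=0, r=0, s=0: formula gives 0, F = 0 ✓
  p=0, q=0, r=0, s=1: formula gives 0, F = 0 ✓
  p=0, q=0, r=1, s=0: formula gives 0, F = 0 ✓
  p=0, q=0, r=1, s=1: formula gives 0, F = 0 ✓
  …
  p=1, q=0, r=1, s=1: formula gives 0, but F = 1 ✗
Since they disagree at (1,0,1,1), the expression is not a correct formula for F.

No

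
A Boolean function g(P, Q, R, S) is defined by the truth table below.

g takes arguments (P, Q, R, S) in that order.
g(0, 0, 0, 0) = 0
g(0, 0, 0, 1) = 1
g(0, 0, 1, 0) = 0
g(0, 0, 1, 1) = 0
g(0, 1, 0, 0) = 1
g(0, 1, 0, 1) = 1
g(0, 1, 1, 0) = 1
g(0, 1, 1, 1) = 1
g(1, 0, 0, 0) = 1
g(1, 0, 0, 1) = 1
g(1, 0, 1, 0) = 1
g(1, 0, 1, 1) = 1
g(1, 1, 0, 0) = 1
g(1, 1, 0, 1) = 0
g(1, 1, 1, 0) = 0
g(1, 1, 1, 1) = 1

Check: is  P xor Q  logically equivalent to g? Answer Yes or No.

No

Test each input against both g and the formula:
  P=0, Q=0, R=0, S=0: formula gives 0, g = 0 ✓
  P=0, Q=0, R=0, S=1: formula gives 0, but g = 1 ✗
Row (0,0,0,1) is a counterexample, so the formula is not equivalent to g.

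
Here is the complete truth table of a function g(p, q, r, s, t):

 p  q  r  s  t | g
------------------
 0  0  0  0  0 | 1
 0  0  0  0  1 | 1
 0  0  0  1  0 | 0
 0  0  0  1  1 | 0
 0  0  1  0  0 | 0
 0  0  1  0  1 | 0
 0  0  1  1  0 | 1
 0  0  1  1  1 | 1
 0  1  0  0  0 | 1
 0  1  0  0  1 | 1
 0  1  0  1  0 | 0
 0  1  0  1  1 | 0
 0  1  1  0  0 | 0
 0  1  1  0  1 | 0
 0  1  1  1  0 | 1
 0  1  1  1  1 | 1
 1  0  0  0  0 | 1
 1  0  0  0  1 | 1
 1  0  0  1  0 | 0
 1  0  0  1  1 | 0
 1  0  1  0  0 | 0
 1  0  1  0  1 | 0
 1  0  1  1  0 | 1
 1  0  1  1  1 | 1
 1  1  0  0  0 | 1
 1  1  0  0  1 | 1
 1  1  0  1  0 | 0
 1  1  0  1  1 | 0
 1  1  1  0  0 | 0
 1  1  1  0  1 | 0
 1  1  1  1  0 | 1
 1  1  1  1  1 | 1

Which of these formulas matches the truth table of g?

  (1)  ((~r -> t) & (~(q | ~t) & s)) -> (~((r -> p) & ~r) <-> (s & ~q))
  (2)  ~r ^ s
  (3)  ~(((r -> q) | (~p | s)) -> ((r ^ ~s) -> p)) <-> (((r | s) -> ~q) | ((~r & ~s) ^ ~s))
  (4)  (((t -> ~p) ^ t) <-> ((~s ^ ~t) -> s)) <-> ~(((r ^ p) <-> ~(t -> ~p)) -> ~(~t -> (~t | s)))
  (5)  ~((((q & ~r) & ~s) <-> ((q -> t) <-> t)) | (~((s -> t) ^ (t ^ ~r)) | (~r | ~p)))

(1): at (0,0,0,1,0) it gives 1, but g = 0 — eliminated.
(3): at (0,1,0,1,0) it gives 1, but g = 0 — eliminated.
(4): at (0,0,0,1,0) it gives 1, but g = 0 — eliminated.
(5): at (0,0,0,0,0) it gives 0, but g = 1 — eliminated.
Only (2) survives; checking it on all 32 rows confirms it matches g.

2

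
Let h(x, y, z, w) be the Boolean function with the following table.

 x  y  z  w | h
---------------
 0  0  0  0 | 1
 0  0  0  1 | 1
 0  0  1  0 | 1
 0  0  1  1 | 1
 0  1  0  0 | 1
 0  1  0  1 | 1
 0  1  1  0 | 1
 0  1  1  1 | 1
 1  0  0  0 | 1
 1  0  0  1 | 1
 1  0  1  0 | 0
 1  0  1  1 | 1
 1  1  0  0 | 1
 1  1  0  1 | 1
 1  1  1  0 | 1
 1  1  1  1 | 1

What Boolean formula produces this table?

h(x, y, z, w) = ¬(((x ∧ ¬y) ∧ z) ∧ ¬w)

Only row (1,0,1,0) gives 0. So h is 1 everywhere except there — the complement of the minterm x·¬y·z·¬w.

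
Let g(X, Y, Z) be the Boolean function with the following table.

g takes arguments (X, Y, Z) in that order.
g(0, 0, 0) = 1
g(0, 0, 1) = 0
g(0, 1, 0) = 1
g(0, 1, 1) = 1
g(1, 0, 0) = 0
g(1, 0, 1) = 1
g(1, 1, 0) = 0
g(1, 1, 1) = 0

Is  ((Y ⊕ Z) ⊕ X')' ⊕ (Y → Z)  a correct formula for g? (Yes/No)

Yes

Test each input against both g and the formula:
  X=0, Y=0, Z=0: formula gives 1, g = 1 ✓
  X=0, Y=0, Z=1: formula gives 0, g = 0 ✓
  X=0, Y=1, Z=0: formula gives 1, g = 1 ✓
  X=0, Y=1, Z=1: formula gives 1, g = 1 ✓
  X=1, Y=0, Z=0: formula gives 0, g = 0 ✓
  … (the remaining 3 rows also agree.)
Every row agrees, so the formula is equivalent.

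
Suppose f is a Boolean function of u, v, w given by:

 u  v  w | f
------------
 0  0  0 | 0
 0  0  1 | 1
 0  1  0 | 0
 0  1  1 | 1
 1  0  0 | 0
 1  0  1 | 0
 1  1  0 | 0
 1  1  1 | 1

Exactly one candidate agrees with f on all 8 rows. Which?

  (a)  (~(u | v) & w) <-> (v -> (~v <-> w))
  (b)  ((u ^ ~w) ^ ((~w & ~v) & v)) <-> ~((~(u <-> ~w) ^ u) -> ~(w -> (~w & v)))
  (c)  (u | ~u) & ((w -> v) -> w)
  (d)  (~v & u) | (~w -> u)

(b) disagrees with f on (0,0,0) (formula → 1, table → 0); rule it out.
(c) disagrees with f on (1,0,1) (formula → 1, table → 0); rule it out.
(d) disagrees with f on (1,0,0) (formula → 1, table → 0); rule it out.
That leaves (a). Evaluating it on every row reproduces the table of f exactly.

a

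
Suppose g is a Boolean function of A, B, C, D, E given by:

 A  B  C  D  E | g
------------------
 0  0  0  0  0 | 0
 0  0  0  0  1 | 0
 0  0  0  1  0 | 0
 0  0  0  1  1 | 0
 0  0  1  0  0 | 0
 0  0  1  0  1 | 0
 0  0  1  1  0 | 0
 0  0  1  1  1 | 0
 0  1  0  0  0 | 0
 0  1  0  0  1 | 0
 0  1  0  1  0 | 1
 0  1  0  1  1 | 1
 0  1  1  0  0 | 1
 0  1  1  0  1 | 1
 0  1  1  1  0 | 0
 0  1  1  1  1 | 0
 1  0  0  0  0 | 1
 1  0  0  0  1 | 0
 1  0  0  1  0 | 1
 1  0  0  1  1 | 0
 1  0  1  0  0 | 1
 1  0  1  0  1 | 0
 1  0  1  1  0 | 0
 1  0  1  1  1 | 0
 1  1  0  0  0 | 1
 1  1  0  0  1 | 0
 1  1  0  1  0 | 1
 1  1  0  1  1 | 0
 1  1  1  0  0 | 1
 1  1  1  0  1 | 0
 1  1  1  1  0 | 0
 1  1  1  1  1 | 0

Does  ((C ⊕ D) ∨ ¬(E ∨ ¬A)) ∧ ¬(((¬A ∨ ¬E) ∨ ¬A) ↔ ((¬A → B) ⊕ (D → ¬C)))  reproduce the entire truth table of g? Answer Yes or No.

Check the formula against g row by row:
  A=0, B=0, C=0, D=0, E=0: formula gives 0, g = 0 ✓
  A=0, B=0, C=0, D=0, E=1: formula gives 0, g = 0 ✓
  A=0, B=0, C=0, D=1, E=0: formula gives 0, g = 0 ✓
  A=0, B=0, C=0, D=1, E=1: formula gives 0, g = 0 ✓
  …and likewise for the remaining 28 rows.
No disagreement on any input; they are logically equivalent.

Yes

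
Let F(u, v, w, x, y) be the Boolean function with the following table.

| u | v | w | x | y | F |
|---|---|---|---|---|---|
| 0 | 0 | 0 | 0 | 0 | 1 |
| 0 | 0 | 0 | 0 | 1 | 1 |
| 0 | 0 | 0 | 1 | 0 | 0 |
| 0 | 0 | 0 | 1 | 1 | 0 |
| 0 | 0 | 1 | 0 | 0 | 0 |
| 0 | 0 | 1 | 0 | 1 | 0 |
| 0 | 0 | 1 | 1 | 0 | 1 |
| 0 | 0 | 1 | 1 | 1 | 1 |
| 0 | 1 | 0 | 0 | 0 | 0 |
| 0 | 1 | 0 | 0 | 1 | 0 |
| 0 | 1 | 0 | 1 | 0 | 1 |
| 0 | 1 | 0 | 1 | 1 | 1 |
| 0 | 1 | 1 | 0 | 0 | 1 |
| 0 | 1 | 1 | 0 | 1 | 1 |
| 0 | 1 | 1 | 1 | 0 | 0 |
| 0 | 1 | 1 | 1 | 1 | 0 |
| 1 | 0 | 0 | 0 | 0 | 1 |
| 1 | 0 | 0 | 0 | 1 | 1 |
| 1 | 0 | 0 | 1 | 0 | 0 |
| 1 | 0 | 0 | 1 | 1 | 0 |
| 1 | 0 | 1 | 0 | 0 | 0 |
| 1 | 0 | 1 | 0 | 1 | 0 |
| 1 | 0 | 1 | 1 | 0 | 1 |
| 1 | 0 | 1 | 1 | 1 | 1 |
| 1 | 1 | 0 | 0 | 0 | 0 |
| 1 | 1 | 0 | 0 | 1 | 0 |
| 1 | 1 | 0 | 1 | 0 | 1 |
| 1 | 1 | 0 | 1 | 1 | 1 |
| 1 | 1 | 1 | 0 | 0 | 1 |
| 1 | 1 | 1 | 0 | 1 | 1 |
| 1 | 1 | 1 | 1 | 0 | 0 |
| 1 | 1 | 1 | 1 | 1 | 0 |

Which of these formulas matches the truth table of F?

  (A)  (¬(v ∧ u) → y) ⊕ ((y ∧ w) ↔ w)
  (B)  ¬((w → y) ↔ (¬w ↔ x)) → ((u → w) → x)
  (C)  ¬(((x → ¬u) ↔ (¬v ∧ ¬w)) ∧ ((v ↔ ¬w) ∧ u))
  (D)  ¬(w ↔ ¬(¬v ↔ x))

D

(A) fails at (0,0,0,0,1): the formula yields 0, F is 1.
(B) fails at (0,0,0,0,0): the formula yields 0, F is 1.
(C) fails at (0,0,0,1,0): the formula yields 1, F is 0.
Only (D) survives; checking it on all 32 rows confirms it matches F.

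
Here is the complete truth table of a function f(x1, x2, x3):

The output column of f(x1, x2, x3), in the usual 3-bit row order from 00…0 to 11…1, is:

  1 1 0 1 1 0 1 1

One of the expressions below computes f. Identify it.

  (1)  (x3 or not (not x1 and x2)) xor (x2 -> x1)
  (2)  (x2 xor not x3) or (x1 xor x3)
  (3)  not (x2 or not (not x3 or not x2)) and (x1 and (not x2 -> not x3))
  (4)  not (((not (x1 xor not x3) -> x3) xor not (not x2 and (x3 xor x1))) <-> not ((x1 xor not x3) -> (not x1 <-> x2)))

(1): at (0,0,0) it gives 0, but f = 1 — eliminated.
(3): at (0,0,0) it gives 0, but f = 1 — eliminated.
(4): at (0,1,1) it gives 0, but f = 1 — eliminated.
(2) is the remaining candidate, and it agrees with f on all 8 inputs.

2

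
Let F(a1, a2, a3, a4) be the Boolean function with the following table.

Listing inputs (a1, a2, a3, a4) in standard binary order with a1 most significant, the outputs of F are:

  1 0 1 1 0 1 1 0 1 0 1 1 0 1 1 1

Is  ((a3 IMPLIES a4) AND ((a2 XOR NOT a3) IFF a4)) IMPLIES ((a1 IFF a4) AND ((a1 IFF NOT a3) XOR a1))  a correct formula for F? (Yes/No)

Yes

Evaluate ((a3 IMPLIES a4) AND ((a2 XOR NOT a3) IFF a4)) IMPLIES ((a1 IFF a4) AND ((a1 IFF NOT a3) XOR a1)) on each row and compare to F:
  a1=0, a2=0, a3=0, a4=0: formula gives 1, F = 1 ✓
  a1=0, a2=0, a3=0, a4=1: formula gives 0, F = 0 ✓
  a1=0, a2=0, a3=1, a4=0: formula gives 1, F = 1 ✓
  a1=0, a2=0, a3=1, a4=1: formula gives 1, F = 1 ✓
  …and likewise for the remaining 12 rows.
Every row agrees, so the formula is equivalent.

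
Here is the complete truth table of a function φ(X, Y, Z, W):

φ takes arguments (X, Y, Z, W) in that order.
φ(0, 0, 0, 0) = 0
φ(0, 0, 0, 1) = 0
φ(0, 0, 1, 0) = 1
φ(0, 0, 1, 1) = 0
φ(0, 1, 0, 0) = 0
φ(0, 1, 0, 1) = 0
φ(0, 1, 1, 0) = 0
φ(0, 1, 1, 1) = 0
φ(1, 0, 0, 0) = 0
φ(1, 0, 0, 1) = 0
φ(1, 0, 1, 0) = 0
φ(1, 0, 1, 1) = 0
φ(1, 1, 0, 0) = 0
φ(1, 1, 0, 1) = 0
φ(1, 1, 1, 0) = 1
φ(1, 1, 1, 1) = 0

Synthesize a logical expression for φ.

φ=1 on 2 inputs: (0,0,1,0), (1,1,1,0). Reading each as a conjunction of literals (¬X·¬Y·Z·¬W, X·Y·Z·¬W) and taking the OR gives the canonical DNF.

φ(X, Y, Z, W) = (((not X and not Y) and Z) and not W) or (((X and Y) and Z) and not W)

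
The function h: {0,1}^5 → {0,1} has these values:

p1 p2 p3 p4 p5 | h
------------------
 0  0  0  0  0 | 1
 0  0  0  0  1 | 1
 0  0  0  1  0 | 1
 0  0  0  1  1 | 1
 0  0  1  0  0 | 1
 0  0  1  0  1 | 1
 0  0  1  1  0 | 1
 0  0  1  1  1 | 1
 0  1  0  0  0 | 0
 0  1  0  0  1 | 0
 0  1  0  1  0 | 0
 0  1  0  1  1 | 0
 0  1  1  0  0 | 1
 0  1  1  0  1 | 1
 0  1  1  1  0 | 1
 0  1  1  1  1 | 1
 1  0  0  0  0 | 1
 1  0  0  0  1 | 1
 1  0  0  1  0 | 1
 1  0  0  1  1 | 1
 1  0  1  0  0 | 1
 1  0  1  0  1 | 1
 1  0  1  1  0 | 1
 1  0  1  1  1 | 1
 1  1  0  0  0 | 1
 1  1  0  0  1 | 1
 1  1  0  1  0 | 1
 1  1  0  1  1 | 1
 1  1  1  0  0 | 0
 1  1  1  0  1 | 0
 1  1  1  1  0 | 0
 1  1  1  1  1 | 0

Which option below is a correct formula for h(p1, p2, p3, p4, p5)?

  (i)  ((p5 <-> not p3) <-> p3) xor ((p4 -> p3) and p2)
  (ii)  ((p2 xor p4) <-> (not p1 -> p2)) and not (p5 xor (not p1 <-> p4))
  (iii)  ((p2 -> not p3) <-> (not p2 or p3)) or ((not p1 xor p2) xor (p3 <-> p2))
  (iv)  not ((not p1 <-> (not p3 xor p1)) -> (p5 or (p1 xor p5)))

(i) disagrees with h on (0,0,0,0,1) (formula → 0, table → 1); rule it out.
(ii) disagrees with h on (0,0,0,0,1) (formula → 0, table → 1); rule it out.
(iv) disagrees with h on (0,0,0,0,1) (formula → 0, table → 1); rule it out.
That leaves (iii). Evaluating it on every row reproduces the table of h exactly.

iii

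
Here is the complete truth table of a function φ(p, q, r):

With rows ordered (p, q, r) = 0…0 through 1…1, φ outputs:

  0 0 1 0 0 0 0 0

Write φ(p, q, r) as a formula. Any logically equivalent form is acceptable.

φ is 1 on exactly one input, (0,1,0), whose minterm is ¬p·q·¬r. So φ is just that conjunction.

φ(p, q, r) = (p' · q) · r'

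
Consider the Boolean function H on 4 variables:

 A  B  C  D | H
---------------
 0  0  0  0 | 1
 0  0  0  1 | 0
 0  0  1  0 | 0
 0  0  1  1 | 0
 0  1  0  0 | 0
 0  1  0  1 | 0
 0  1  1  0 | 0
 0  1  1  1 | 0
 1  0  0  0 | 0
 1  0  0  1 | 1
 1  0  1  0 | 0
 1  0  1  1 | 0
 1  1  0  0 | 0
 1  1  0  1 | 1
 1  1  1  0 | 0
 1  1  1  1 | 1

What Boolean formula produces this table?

Collect the rows where H=1 — (0,0,0,0), (1,0,0,1), (1,1,0,1), (1,1,1,1) — and write one minterm per row: ¬A·¬B·¬C·¬D, A·¬B·¬C·D, A·B·¬C·D, A·B·C·D. Their union (logical OR) reproduces the table exactly.

H(A, B, C, D) = (((((A' · B') · C') · D') + (((A · B') · C') · D)) + (((A · B) · C') · D)) + (((A · B) · C) · D)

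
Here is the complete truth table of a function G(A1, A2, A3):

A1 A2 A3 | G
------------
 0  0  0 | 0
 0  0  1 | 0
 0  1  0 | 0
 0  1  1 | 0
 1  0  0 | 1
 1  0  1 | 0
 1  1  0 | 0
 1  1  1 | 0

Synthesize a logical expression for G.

G is 1 on exactly one input, (1,0,0), whose minterm is A1·¬A2·¬A3. So G is just that conjunction.

G(A1, A2, A3) = (A1 ∧ ¬A2) ∧ ¬A3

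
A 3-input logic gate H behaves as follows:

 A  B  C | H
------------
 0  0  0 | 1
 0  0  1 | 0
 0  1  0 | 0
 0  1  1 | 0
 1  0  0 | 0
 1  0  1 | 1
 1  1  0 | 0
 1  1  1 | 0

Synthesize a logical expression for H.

H=1 on 2 inputs: (0,0,0), (1,0,1). Reading each as a conjunction of literals (¬A·¬B·¬C, A·¬B·C) and taking the OR gives the canonical DNF.

H(A, B, C) = ((not A and not B) and not C) or ((A and not B) and C)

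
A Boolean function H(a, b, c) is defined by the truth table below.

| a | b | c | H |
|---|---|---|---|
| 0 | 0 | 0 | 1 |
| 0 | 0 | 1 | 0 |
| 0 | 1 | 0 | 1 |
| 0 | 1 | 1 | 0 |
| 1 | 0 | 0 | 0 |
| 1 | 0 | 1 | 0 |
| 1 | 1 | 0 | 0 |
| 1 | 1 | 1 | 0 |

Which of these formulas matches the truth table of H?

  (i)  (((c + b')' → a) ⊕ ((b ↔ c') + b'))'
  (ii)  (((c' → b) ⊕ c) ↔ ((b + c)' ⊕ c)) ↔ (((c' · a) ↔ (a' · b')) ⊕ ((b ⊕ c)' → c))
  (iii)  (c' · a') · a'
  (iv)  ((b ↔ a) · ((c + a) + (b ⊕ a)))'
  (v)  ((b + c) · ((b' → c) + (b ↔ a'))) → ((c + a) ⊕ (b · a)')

(i) fails at (0,0,1): the formula yields 1, H is 0.
(ii) fails at (0,1,1): the formula yields 1, H is 0.
(iv) fails at (0,1,1): the formula yields 1, H is 0.
(v) fails at (1,0,0): the formula yields 1, H is 0.
That leaves (iii). Evaluating it on every row reproduces the table of H exactly.

iii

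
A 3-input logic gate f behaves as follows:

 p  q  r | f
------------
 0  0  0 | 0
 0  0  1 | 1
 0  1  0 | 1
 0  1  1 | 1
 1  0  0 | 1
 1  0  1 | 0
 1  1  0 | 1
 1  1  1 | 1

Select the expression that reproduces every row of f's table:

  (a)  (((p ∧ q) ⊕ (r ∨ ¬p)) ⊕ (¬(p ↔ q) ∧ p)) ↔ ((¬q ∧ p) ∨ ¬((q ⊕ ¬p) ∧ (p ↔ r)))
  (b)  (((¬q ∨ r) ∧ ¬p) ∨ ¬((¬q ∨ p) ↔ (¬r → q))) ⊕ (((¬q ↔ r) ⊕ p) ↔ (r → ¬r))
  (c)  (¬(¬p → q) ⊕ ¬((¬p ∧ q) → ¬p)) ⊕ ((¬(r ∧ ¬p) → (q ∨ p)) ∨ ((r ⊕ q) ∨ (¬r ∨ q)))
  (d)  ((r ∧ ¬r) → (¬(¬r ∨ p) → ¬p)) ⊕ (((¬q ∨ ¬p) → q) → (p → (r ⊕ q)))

a

(b): at (0,0,0) it gives 1, but f = 0 — eliminated.
(c): at (0,0,1) it gives 0, but f = 1 — eliminated.
(d): at (0,0,1) it gives 0, but f = 1 — eliminated.
(a) is the remaining candidate, and it agrees with f on all 8 inputs.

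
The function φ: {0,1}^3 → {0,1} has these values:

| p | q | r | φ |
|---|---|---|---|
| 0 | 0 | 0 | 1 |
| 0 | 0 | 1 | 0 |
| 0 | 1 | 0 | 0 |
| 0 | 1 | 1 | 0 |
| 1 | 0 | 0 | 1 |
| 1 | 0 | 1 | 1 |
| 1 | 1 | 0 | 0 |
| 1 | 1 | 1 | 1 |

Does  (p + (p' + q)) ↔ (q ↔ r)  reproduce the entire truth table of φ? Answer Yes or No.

Test each input against both φ and the formula:
  p=0, q=0, r=0: formula gives 1, φ = 1 ✓
  p=0, q=0, r=1: formula gives 0, φ = 0 ✓
  p=0, q=1, r=0: formula gives 0, φ = 0 ✓
  p=0, q=1, r=1: formula gives 1, but φ = 0 ✗
Row (0,1,1) is a counterexample, so the formula is not equivalent to φ.

No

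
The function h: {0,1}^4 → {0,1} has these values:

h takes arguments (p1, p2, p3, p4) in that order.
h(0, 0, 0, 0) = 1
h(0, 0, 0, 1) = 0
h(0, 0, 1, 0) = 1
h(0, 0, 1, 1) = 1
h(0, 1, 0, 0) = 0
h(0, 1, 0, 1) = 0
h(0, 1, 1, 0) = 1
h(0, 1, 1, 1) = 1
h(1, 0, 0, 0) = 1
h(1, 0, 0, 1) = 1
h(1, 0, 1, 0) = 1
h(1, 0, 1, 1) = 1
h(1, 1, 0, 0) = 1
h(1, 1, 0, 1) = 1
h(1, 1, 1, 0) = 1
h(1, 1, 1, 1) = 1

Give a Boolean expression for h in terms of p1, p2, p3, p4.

h(p1, p2, p3, p4) = (((((p1' · p2') · p3') · p4) + (((p1' · p2) · p3') · p4')) + (((p1' · p2) · p3') · p4))'

The 0-rows are (0,0,0,1), (0,1,0,0), (0,1,0,1). Take each as a conjunction (¬p1·¬p2·¬p3·p4, ¬p1·p2·¬p3·¬p4, ¬p1·p2·¬p3·p4), form their disjunction, and complement — that gives a formula that is 1 everywhere h is.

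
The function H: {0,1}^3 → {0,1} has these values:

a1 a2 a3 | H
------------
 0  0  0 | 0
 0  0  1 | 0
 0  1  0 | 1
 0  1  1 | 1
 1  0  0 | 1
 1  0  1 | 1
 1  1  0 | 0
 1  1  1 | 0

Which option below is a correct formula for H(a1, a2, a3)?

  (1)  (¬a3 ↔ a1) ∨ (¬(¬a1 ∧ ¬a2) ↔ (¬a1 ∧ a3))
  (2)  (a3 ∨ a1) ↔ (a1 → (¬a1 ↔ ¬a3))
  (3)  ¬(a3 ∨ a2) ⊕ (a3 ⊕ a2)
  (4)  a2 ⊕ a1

4

(1) disagrees with H on (0,0,0) (formula → 1, table → 0); rule it out.
(2) disagrees with H on (0,0,1) (formula → 1, table → 0); rule it out.
(3) disagrees with H on (0,0,0) (formula → 1, table → 0); rule it out.
That leaves (4). Evaluating it on every row reproduces the table of H exactly.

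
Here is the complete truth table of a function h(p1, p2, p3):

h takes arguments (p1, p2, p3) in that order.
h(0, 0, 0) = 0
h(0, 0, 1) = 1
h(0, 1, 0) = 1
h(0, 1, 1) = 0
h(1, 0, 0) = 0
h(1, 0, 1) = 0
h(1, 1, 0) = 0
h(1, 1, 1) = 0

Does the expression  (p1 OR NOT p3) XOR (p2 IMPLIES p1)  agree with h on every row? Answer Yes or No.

Yes

Evaluate (p1 OR NOT p3) XOR (p2 IMPLIES p1) on each row and compare to h:
  p1=0, p2=0, p3=0: formula gives 0, h = 0 ✓
  p1=0, p2=0, p3=1: formula gives 1, h = 1 ✓
  p1=0, p2=1, p3=0: formula gives 1, h = 1 ✓
  p1=0, p2=1, p3=1: formula gives 0, h = 0 ✓
  p1=1, p2=0, p3=0: formula gives 0, h = 0 ✓
  …and likewise for the remaining 3 rows.
Every row agrees, so the formula is equivalent.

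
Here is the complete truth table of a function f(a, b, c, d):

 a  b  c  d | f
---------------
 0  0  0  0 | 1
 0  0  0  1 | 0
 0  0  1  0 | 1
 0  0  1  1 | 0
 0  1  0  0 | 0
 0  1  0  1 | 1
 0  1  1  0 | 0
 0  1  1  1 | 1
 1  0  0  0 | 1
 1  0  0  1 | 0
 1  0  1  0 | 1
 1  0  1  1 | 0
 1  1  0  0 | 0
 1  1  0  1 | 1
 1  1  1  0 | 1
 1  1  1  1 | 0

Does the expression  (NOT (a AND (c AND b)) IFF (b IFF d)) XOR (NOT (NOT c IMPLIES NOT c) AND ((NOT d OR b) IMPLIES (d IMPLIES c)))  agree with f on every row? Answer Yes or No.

Check the formula against f row by row:
  a=0, b=0, c=0, d=0: formula gives 1, f = 1 ✓
  a=0, b=0, c=0, d=1: formula gives 0, f = 0 ✓
  a=0, b=0, c=1, d=0: formula gives 1, f = 1 ✓
  a=0, b=0, c=1, d=1: formula gives 0, f = 0 ✓
  …and likewise for the remaining 12 rows.
Every row agrees, so the formula is equivalent.

Yes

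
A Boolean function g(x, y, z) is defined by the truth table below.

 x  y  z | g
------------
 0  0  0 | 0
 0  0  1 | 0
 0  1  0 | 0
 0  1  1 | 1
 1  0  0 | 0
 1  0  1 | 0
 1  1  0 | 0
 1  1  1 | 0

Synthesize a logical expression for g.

Only row (0,1,1) gives 1. That row's minterm ¬x·y·z is g directly.

g(x, y, z) = (NOT x AND y) AND z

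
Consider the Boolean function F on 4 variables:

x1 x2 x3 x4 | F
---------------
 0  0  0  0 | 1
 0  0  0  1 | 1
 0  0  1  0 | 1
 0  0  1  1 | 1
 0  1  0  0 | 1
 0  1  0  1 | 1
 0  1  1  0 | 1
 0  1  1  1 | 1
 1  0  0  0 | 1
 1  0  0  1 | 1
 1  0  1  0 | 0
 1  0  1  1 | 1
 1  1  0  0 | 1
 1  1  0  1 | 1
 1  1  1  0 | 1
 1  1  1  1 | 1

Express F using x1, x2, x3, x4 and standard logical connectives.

F(x1, x2, x3, x4) = ¬(((x1 ∧ ¬x2) ∧ x3) ∧ ¬x4)

Only row (1,0,1,0) gives 0. So F is 1 everywhere except there — the complement of the minterm x1·¬x2·x3·¬x4.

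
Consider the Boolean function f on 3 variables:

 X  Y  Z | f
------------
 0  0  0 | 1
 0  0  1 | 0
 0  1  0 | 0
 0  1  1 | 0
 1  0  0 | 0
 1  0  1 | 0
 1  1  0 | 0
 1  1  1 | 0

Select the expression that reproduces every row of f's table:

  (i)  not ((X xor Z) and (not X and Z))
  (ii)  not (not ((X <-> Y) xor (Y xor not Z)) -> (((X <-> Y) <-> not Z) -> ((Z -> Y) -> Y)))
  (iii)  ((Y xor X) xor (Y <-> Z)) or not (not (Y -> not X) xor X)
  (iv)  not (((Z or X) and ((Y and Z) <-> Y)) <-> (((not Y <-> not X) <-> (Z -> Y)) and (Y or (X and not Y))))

ii

(i) fails at (0,1,0): the formula yields 1, f is 0.
(iii) fails at (0,0,1): the formula yields 1, f is 0.
(iv) fails at (0,0,0): the formula yields 0, f is 1.
(ii) is the remaining candidate, and it agrees with f on all 8 inputs.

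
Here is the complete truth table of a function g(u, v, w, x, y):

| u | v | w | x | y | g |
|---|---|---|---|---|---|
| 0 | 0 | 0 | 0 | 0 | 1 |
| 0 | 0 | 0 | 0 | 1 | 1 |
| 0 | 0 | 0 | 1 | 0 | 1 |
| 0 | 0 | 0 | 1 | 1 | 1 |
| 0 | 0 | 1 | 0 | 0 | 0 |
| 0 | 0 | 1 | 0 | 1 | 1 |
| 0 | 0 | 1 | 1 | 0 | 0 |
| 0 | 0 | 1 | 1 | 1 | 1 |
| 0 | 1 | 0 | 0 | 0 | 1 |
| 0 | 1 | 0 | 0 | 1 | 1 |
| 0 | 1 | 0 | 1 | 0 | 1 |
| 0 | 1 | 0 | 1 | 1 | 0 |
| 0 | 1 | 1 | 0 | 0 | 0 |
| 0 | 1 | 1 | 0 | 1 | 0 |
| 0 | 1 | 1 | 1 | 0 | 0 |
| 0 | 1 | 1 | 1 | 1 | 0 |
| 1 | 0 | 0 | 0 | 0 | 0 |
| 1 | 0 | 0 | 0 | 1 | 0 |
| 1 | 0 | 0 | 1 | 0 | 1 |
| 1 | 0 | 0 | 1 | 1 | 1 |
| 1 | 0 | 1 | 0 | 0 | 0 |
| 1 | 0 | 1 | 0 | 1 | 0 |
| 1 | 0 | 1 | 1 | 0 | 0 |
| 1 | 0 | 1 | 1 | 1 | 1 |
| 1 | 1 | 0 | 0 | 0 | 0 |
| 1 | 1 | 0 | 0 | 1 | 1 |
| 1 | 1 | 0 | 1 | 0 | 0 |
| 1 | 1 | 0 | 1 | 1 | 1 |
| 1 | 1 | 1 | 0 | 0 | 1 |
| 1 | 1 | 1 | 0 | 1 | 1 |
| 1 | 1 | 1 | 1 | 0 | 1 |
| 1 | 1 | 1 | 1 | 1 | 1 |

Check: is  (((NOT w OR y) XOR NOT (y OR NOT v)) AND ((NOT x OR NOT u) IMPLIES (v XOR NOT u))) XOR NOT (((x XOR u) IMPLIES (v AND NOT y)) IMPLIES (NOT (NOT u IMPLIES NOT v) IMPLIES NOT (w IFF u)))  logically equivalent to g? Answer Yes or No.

Test each input against both g and the formula:
  u=0, v=0, w=0, x=0, y=0: formula gives 1, g = 1 ✓
  u=0, v=0, w=0, x=0, y=1: formula gives 1, g = 1 ✓
  u=0, v=0, w=0, x=1, y=0: formula gives 1, g = 1 ✓
  u=0, v=0, w=0, x=1, y=1: formula gives 1, g = 1 ✓
  …and likewise for the remaining 28 rows.
All 32 rows match — the expression computes g exactly.

Yes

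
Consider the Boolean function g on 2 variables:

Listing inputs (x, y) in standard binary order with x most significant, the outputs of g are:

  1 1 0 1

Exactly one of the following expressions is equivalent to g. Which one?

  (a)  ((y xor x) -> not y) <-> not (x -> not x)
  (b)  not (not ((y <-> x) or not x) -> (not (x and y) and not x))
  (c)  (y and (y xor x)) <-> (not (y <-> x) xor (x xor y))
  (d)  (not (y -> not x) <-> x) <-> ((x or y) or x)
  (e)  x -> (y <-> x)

(a): at (0,0) it gives 0, but g = 1 — eliminated.
(b): at (0,0) it gives 0, but g = 1 — eliminated.
(c): at (0,1) it gives 0, but g = 1 — eliminated.
(d): at (0,0) it gives 0, but g = 1 — eliminated.
(e) is the remaining candidate, and it agrees with g on all 4 inputs.

e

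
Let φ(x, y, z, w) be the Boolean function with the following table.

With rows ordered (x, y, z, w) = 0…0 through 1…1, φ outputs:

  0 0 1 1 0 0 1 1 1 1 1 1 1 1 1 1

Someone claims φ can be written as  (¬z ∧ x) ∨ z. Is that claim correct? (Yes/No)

Check the formula against φ row by row:
  x=0, y=0, z=0, w=0: formula gives 0, φ = 0 ✓
  x=0, y=0, z=0, w=1: formula gives 0, φ = 0 ✓
  x=0, y=0, z=1, w=0: formula gives 1, φ = 1 ✓
  x=0, y=0, z=1, w=1: formula gives 1, φ = 1 ✓
  … (the remaining 12 rows also agree.)
No disagreement on any input; they are logically equivalent.

Yes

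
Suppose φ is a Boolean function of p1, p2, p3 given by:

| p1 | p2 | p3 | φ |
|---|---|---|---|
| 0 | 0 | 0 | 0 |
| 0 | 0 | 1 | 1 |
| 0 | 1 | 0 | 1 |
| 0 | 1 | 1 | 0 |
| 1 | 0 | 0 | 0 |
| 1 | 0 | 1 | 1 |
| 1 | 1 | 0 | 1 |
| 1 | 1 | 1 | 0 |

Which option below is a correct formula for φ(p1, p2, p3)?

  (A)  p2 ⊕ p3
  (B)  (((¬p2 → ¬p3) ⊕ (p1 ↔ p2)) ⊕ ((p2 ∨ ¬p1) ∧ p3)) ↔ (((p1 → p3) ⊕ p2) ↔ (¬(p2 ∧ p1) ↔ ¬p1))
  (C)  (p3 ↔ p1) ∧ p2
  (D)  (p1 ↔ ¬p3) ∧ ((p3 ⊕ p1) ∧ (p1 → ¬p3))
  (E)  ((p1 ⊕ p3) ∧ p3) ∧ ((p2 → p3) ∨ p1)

(B) fails at (0,0,1): the formula yields 0, φ is 1.
(C) fails at (0,0,1): the formula yields 0, φ is 1.
(D) fails at (0,1,0): the formula yields 0, φ is 1.
(E) fails at (0,1,0): the formula yields 0, φ is 1.
(A) is the remaining candidate, and it agrees with φ on all 8 inputs.

A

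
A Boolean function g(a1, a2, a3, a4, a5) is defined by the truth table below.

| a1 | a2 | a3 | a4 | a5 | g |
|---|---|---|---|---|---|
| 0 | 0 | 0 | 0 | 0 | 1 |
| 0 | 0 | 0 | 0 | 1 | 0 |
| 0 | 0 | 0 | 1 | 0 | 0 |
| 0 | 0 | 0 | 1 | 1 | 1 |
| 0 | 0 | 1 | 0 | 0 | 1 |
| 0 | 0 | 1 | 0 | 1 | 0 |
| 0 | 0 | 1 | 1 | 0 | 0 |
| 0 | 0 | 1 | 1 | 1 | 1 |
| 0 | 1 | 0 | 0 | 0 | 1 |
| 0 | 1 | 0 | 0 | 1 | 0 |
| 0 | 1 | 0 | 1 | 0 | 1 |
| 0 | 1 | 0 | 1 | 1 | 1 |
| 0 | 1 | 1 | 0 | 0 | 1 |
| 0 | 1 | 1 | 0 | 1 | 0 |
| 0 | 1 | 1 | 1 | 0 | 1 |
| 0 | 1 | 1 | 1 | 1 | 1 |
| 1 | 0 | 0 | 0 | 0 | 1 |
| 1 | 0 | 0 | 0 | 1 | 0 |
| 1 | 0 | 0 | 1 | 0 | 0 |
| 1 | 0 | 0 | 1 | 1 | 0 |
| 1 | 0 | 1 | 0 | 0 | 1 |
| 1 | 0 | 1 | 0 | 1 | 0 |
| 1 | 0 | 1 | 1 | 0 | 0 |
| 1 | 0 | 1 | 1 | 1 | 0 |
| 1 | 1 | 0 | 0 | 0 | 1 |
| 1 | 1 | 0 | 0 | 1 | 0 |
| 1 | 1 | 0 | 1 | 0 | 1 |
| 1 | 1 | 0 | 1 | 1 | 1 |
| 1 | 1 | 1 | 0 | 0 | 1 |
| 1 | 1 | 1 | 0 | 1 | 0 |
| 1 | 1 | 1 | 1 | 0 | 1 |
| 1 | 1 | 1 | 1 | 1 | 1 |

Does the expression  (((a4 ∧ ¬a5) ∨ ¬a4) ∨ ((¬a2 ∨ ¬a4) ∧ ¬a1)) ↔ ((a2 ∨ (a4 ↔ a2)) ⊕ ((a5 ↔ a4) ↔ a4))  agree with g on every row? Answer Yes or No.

Yes

Test each input against both g and the formula:
  a1=0, a2=0, a3=0, a4=0, a5=0: formula gives 1, g = 1 ✓
  a1=0, a2=0, a3=0, a4=0, a5=1: formula gives 0, g = 0 ✓
  a1=0, a2=0, a3=0, a4=1, a5=0: formula gives 0, g = 0 ✓
  a1=0, a2=0, a3=0, a4=1, a5=1: formula gives 1, g = 1 ✓
  … (the remaining 28 rows also agree.)
Every row agrees, so the formula is equivalent.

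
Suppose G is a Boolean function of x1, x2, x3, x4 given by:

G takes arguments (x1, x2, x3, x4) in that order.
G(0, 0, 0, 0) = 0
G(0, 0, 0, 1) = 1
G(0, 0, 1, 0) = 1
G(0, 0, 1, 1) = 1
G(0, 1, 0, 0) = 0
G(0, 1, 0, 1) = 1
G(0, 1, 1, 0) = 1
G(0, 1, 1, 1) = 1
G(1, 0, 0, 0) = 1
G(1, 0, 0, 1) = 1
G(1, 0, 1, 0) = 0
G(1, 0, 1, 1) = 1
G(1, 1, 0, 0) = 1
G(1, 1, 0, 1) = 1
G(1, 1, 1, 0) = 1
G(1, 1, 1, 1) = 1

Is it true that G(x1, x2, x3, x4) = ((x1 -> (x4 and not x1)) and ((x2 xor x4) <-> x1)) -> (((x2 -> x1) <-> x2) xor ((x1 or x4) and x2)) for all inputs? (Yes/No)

Test each input against both G and the formula:
  x1=0, x2=0, x3=0, x4=0: formula gives 0, G = 0 ✓
  x1=0, x2=0, x3=0, x4=1: formula gives 1, G = 1 ✓
  x1=0, x2=0, x3=1, x4=0: formula gives 0, but G = 1 ✗
Since they disagree at (0,0,1,0), the expression is not a correct formula for G.

No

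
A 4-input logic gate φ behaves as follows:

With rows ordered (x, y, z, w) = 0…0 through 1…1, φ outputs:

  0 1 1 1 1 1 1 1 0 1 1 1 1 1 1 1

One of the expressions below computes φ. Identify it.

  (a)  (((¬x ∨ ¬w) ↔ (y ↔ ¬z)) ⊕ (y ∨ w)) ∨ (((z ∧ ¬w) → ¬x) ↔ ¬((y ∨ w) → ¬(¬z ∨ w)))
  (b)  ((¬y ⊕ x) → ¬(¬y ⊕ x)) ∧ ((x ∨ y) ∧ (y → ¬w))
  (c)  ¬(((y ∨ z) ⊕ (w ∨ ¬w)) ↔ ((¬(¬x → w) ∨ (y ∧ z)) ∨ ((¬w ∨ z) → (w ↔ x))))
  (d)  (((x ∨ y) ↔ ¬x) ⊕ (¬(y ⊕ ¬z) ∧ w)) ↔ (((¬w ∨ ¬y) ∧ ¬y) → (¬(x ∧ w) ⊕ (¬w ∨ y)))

(b): at (0,0,0,1) it gives 0, but φ = 1 — eliminated.
(c): at (0,0,0,1) it gives 0, but φ = 1 — eliminated.
(d): at (0,0,0,0) it gives 1, but φ = 0 — eliminated.
(a) is the remaining candidate, and it agrees with φ on all 16 inputs.

a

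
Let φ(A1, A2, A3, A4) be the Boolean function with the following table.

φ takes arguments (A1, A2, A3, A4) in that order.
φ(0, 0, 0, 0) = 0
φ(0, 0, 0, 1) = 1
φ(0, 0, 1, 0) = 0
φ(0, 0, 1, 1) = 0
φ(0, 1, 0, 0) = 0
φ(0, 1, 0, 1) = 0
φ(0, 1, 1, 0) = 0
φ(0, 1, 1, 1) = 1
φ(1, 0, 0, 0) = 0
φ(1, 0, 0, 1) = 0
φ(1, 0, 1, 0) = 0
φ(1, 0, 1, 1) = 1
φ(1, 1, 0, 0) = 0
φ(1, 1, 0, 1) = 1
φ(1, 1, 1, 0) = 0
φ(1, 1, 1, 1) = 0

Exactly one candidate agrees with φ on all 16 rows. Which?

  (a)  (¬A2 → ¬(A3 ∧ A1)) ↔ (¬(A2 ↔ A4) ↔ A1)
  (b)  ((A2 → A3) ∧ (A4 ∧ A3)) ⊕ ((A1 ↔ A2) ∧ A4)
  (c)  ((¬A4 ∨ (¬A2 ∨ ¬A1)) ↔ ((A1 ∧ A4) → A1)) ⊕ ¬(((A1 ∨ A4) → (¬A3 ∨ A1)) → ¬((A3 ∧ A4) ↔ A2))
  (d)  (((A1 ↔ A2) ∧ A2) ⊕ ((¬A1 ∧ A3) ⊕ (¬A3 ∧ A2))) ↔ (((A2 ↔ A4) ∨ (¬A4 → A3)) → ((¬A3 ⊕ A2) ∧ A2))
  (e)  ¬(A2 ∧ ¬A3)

(a) disagrees with φ on (0,0,0,0) (formula → 1, table → 0); rule it out.
(c) disagrees with φ on (0,0,0,1) (formula → 0, table → 1); rule it out.
(d) disagrees with φ on (0,0,0,0) (formula → 1, table → 0); rule it out.
(e) disagrees with φ on (0,0,0,0) (formula → 1, table → 0); rule it out.
Only (b) survives; checking it on all 16 rows confirms it matches φ.

b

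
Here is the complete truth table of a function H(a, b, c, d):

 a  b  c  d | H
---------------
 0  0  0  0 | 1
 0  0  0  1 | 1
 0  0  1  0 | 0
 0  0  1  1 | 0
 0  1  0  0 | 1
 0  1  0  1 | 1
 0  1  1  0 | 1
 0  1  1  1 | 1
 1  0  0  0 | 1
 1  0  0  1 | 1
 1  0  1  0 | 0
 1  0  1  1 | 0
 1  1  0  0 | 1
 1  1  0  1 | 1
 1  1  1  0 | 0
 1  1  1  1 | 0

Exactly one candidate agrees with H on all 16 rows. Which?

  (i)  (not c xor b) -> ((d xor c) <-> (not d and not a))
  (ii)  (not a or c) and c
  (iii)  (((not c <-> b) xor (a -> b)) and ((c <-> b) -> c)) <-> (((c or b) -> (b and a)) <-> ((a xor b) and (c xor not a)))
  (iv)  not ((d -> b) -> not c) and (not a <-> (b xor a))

iii

(i) fails at (0,0,0,0): the formula yields 0, H is 1.
(ii) fails at (0,0,0,0): the formula yields 0, H is 1.
(iv) fails at (0,0,0,0): the formula yields 0, H is 1.
That leaves (iii). Evaluating it on every row reproduces the table of H exactly.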